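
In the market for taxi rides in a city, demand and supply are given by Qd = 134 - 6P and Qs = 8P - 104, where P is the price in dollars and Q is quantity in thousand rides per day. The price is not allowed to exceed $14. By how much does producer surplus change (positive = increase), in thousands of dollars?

Equilibrium: 134 - 6P = 8P - 104, so 238 = 14P and P* = 17, Q* = 32.
Because the ceiling (14) lies below the market-clearing price, it is binding.
At P = 14: Qd = 134 - 6·14 = 50 and Qs = 8·14 - 104 = 8.
Producer surplus without the control is ½ · (17 - 13) · 32 = 64.
With the ceiling, producers sell 8 units at 14, so PS = ½ · (14 - 13) · 8 = 4.
Change in producer surplus = 4 - 64 = -60.

-60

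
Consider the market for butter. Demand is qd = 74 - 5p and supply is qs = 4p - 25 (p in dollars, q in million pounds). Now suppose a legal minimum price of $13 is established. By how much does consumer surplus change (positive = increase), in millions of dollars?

-28

Without the control the market clears where 74 - 5p = 4p - 25, i.e. p* = 11 and q* = 19.
Because the floor (13) lies above the market-clearing price, it is binding.
At p = 13: qd = 74 - 5·13 = 9 and qs = 4·13 - 25 = 27.
Consumer surplus without the control is ½ · (14.8 - 11) · 19 = 36.1.
With the floor, consumers buy 9 units at 13, so CS = ½ · (14.8 - 13) · 9 = 8.1.
Change in consumer surplus = 8.1 - 36.1 = -28.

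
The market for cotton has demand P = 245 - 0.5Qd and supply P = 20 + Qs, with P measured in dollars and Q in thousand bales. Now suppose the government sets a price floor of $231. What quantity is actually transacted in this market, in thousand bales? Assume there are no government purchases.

28

Rearranging demand gives Qd = 490 - 2P; rearranging supply gives Qs = P - 20. Equilibrium: 490 - 2P = P - 20, so 510 = 3P and P* = 170, Q* = 150.
Since 231 > 170, the floor is binding.
At P = 231: Qd = 490 - 2·231 = 28 and Qs = 231 - 20 = 211.
The quantity actually transacted is the short side, demand: 28.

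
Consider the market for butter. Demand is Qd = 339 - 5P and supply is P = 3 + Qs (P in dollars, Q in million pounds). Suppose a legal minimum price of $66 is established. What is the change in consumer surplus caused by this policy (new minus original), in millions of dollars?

Rearranging supply gives Qs = P - 3. Equilibrium: 339 - 5P = P - 3, so 342 = 6P and P* = 57, Q* = 54.
The floor of 66 is above the equilibrium price 57, so it binds.
At P = 66: Qd = 339 - 5·66 = 9 and Qs = 66 - 3 = 63.
Consumer surplus without the control is ½ · (67.8 - 57) · 54 = 291.6.
With the floor, consumers buy 9 units at 66, so CS = ½ · (67.8 - 66) · 9 = 8.1.
Change in consumer surplus = 8.1 - 291.6 = -283.5.

-283.5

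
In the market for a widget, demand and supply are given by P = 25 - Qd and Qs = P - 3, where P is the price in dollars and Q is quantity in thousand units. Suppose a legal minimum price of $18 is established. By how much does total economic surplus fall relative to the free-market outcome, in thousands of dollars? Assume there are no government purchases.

Rearranging demand gives Qd = 25 - P. Setting quantity demanded equal to quantity supplied, 25 - P = P - 3, gives P* = 14 and Q* = 11.
Since 18 > 14, the floor is binding.
At P = 18: Qd = 25 - 18 = 7 and Qs = 18 - 3 = 15.
Quantity traded falls to 7. At Q = 7 the demand price is 25 - 7 = 18 and the supply price is 3 + 7 = 10.
Deadweight loss = ½ · (18 - 10) · (11 - 7) = ½ · 8 · 4 = 16.

16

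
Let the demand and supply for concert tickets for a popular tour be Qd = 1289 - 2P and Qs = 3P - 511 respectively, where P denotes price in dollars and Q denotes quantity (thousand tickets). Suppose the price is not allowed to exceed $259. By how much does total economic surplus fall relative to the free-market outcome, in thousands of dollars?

Setting quantity demanded equal to quantity supplied, 1289 - 2P = 3P - 511, gives P* = 360 and Q* = 569.
The ceiling of 259 is below the equilibrium price 360, so it binds.
At P = 259: Qd = 1289 - 2·259 = 771 and Qs = 3·259 - 511 = 266.
Quantity traded falls to 266. At Q = 266 the demand price is (1289 - 266)/2 = 511.5 and the supply price is (511 + 266)/3 = 259.
Deadweight loss = ½ · (511.5 - 259) · (569 - 266) = ½ · 252.5 · 303 = 38253.75.

38253.75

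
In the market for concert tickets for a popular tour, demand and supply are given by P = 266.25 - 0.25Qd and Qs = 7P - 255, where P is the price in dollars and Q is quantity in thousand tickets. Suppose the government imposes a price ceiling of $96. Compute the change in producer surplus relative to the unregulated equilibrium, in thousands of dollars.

Rearranging demand gives Qd = 1065 - 4P. Equilibrium: 1065 - 4P = 7P - 255, so 1320 = 11P and P* = 120, Q* = 585.
Since 96 < 120, the ceiling is binding.
At P = 96: Qd = 1065 - 4·96 = 681 and Qs = 7·96 - 255 = 417.
Producer surplus without the control is ½ · (120 - 255/7) · 585 = 342225/14.
With the ceiling, producers sell 417 units at 96, so PS = ½ · (96 - 255/7) · 417 = 173889/14.
Change in producer surplus = 173889/14 - 342225/14 = -12024.

-12024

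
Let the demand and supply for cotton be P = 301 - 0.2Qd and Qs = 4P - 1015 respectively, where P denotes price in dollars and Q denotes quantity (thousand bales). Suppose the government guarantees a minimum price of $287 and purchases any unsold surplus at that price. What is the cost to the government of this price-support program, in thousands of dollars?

18081

Rearranging demand gives Qd = 1505 - 5P. In a free market, 1505 - 5P = 4P - 1015 gives the equilibrium P* = 280, Q* = 105.
Because the floor (287) lies above the market-clearing price, it is binding.
At P = 287: Qd = 1505 - 5·287 = 70 and Qs = 4·287 - 1015 = 133.
Surplus = Qs - Qd = 63.
Government expenditure = surplus × support price = 63 × 287 = 18081.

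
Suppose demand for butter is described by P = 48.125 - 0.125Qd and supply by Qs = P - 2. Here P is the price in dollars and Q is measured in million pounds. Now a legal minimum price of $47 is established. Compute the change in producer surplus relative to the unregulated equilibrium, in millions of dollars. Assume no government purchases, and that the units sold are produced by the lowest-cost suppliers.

-476

Rearranging demand gives Qd = 385 - 8P. In a free market, 385 - 8P = P - 2 gives the equilibrium P* = 43, Q* = 41.
Because the floor (47) lies above the market-clearing price, it is binding.
At P = 47: Qd = 385 - 8·47 = 9 and Qs = 47 - 2 = 45.
Producer surplus without the control is ½ · (43 - 2) · 41 = 840.5.
With the floor, 9 units are sold at 47. The supply price at Q = 9 is 11, so PS = ½ · [(47 - 2) + (47 - 11)] · 9 = 364.5.
Change in producer surplus = 364.5 - 840.5 = -476.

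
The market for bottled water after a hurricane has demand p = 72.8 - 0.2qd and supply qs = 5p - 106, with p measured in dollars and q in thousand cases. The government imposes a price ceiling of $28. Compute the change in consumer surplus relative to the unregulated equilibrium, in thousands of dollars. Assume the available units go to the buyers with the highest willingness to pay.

-256.5

Rearranging demand gives qd = 364 - 5p. Equilibrium: 364 - 5p = 5p - 106, so 470 = 10p and p* = 47, q* = 129.
The ceiling of 28 is below the equilibrium price 47, so it binds.
At p = 28: qd = 364 - 5·28 = 224 and qs = 5·28 - 106 = 34.
Consumer surplus without the control is ½ · (72.8 - 47) · 129 = 1664.1.
With the ceiling, 34 units are sold at 28 (assume they go to the highest-value buyers). The demand price at q = 34 is 66, so CS = ½ · [(72.8 - 28) + (66 - 28)] · 34 = 1407.6.
Change in consumer surplus = 1407.6 - 1664.1 = -256.5.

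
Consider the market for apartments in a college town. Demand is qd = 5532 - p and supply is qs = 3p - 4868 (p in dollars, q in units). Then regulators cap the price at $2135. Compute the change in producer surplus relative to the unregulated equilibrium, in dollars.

Equilibrium: 5532 - p = 3p - 4868, so 10400 = 4p and p* = 2600, q* = 2932.
Because the ceiling (2135) lies below the market-clearing price, it is binding.
At p = 2135: qd = 5532 - 2135 = 3397 and qs = 3·2135 - 4868 = 1537.
Producer surplus without the control is ½ · (2600 - 4868/3) · 2932 = 4298312/3.
With the ceiling, producers sell 1537 units at 2135, so PS = ½ · (2135 - 4868/3) · 1537 = 2362369/6.
Change in producer surplus = 2362369/6 - 4298312/3 = -1039042.5.

-1039042.5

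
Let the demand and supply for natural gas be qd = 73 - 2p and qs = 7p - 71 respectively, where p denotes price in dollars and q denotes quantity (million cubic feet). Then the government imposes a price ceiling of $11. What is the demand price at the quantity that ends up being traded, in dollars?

Setting quantity demanded equal to quantity supplied, 73 - 2p = 7p - 71, gives p* = 16 and q* = 41.
Because the ceiling (11) lies below the market-clearing price, it is binding.
At p = 11: qd = 73 - 2·11 = 51 and qs = 7·11 - 71 = 6.
Only 6 units reach the market. On the demand curve, the marginal buyer's willingness to pay at q = 6 is (73 - 6)/2 = 33.5.

33.5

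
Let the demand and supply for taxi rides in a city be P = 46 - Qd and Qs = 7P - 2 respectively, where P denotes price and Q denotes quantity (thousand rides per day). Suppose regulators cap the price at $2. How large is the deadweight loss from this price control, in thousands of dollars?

Rearranging demand gives Qd = 46 - P. Equilibrium: 46 - P = 7P - 2, so 48 = 8P and P* = 6, Q* = 40.
The ceiling of 2 is below the equilibrium price 6, so it binds.
At P = 2: Qd = 46 - 2 = 44 and Qs = 7·2 - 2 = 12.
Quantity traded falls to 12. At Q = 12 the demand price is 46 - 12 = 34 and the supply price is (2 + 12)/7 = 2.
Deadweight loss = ½ · (34 - 2) · (40 - 12) = ½ · 32 · 28 = 448.

448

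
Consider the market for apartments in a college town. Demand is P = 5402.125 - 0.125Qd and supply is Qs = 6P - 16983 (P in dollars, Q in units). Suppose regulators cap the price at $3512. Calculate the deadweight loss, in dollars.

3259956

Rearranging demand gives Qd = 43217 - 8P. Equilibrium: 43217 - 8P = 6P - 16983, so 60200 = 14P and P* = 4300, Q* = 8817.
The ceiling of 3512 is below the equilibrium price 4300, so it binds.
At P = 3512: Qd = 43217 - 8·3512 = 15121 and Qs = 6·3512 - 16983 = 4089.
Quantity traded falls to 4089. At Q = 4089 the demand price is (43217 - 4089)/8 = 4891 and the supply price is (16983 + 4089)/6 = 3512.
Deadweight loss = ½ · (4891 - 3512) · (8817 - 4089) = ½ · 1379 · 4728 = 3259956.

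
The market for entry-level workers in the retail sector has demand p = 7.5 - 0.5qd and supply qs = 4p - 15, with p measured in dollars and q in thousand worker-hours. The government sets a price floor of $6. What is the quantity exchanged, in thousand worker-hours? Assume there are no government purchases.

Rearranging demand gives qd = 15 - 2p. Without the control the market clears where 15 - 2p = 4p - 15, i.e. p* = 5 and q* = 5.
Because the floor (6) lies above the market-clearing price, it is binding.
At p = 6: qd = 15 - 2·6 = 3 and qs = 4·6 - 15 = 9.
The quantity actually transacted is the short side, demand: 3.

3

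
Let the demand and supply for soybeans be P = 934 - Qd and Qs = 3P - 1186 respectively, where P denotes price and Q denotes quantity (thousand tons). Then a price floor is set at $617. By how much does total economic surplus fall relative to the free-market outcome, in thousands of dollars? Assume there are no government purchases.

Rearranging demand gives Qd = 934 - P. In a free market, 934 - P = 3P - 1186 gives the equilibrium P* = 530, Q* = 404.
The floor of 617 is above the equilibrium price 530, so it binds.
At P = 617: Qd = 934 - 617 = 317 and Qs = 3·617 - 1186 = 665.
Quantity traded falls to 317. At Q = 317 the demand price is 934 - 317 = 617 and the supply price is (1186 + 317)/3 = 501.
Deadweight loss = ½ · (617 - 501) · (404 - 317) = ½ · 116 · 87 = 5046.

5046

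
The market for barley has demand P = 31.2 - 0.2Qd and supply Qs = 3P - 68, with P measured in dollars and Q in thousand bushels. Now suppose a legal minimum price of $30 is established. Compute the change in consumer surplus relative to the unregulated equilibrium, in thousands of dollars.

Rearranging demand gives Qd = 156 - 5P. In a free market, 156 - 5P = 3P - 68 gives the equilibrium P* = 28, Q* = 16.
Because the floor (30) lies above the market-clearing price, it is binding.
At P = 30: Qd = 156 - 5·30 = 6 and Qs = 3·30 - 68 = 22.
Consumer surplus without the control is ½ · (31.2 - 28) · 16 = 25.6.
With the floor, consumers buy 6 units at 30, so CS = ½ · (31.2 - 30) · 6 = 3.6.
Change in consumer surplus = 3.6 - 25.6 = -22.

-22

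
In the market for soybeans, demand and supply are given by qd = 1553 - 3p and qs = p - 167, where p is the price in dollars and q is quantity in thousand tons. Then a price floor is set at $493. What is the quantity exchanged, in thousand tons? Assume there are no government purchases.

74

Equilibrium: 1553 - 3p = p - 167, so 1720 = 4p and p* = 430, q* = 263.
The floor of 493 is above the equilibrium price 430, so it binds.
At p = 493: qd = 1553 - 3·493 = 74 and qs = 493 - 167 = 326.
The quantity actually transacted is the short side, demand: 74.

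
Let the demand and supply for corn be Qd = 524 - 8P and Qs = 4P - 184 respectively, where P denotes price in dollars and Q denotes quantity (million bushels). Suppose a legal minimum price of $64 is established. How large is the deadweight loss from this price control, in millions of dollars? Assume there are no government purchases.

300

Setting quantity demanded equal to quantity supplied, 524 - 8P = 4P - 184, gives P* = 59 and Q* = 52.
The floor of 64 is above the equilibrium price 59, so it binds.
At P = 64: Qd = 524 - 8·64 = 12 and Qs = 4·64 - 184 = 72.
Quantity traded falls to 12. At Q = 12 the demand price is (524 - 12)/8 = 64 and the supply price is (184 + 12)/4 = 49.
Deadweight loss = ½ · (64 - 49) · (52 - 12) = ½ · 15 · 40 = 300.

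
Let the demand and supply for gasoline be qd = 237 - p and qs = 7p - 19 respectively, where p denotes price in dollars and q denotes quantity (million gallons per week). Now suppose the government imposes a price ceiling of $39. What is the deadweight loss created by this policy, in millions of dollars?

In a free market, 237 - p = 7p - 19 gives the equilibrium p* = 32, q* = 205.
The ceiling of 39 is above the equilibrium price 32, so it is not binding; the market clears at p* = 32, q* = 205.
Since the control does not bind, no trades are prevented and deadweight loss is zero.

0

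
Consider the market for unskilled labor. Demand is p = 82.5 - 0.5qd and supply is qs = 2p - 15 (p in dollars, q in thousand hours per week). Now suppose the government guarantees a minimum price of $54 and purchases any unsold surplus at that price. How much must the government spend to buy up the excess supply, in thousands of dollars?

Rearranging demand gives qd = 165 - 2p. In a free market, 165 - 2p = 2p - 15 gives the equilibrium p* = 45, q* = 75.
The floor of 54 is above the equilibrium price 45, so it binds.
At p = 54: qd = 165 - 2·54 = 57 and qs = 2·54 - 15 = 93.
Surplus = qs - qd = 36.
Government expenditure = surplus × support price = 36 × 54 = 1944.

1944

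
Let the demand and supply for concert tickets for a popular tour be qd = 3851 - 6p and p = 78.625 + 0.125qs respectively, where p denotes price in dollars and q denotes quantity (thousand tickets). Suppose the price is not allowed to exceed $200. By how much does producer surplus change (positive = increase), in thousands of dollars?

-174120

Rearranging supply gives qs = 8p - 629. In a free market, 3851 - 6p = 8p - 629 gives the equilibrium p* = 320, q* = 1931.
Because the ceiling (200) lies below the market-clearing price, it is binding.
At p = 200: qd = 3851 - 6·200 = 2651 and qs = 8·200 - 629 = 971.
Producer surplus without the control is ½ · (320 - 78.625) · 1931 = 233047.5625.
With the ceiling, producers sell 971 units at 200, so PS = ½ · (200 - 78.625) · 971 = 58927.5625.
Change in producer surplus = 58927.5625 - 233047.5625 = -174120.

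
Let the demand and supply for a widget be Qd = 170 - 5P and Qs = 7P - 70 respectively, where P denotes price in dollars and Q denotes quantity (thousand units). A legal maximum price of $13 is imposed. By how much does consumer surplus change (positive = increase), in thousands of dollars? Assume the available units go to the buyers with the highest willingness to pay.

-93.1

Without the control the market clears where 170 - 5P = 7P - 70, i.e. P* = 20 and Q* = 70.
Since 13 < 20, the ceiling is binding.
At P = 13: Qd = 170 - 5·13 = 105 and Qs = 7·13 - 70 = 21.
Consumer surplus without the control is ½ · (34 - 20) · 70 = 490.
With the ceiling, 21 units are sold at 13 (assume they go to the highest-value buyers). The demand price at Q = 21 is 29.8, so CS = ½ · [(34 - 13) + (29.8 - 13)] · 21 = 396.9.
Change in consumer surplus = 396.9 - 490 = -93.1.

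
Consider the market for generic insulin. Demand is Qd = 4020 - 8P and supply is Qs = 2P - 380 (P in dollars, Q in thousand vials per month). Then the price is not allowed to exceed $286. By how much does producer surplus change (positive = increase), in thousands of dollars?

Without the control the market clears where 4020 - 8P = 2P - 380, i.e. P* = 440 and Q* = 500.
Since 286 < 440, the ceiling is binding.
At P = 286: Qd = 4020 - 8·286 = 1732 and Qs = 2·286 - 380 = 192.
Producer surplus without the control is ½ · (440 - 190) · 500 = 62500.
With the ceiling, producers sell 192 units at 286, so PS = ½ · (286 - 190) · 192 = 9216.
Change in producer surplus = 9216 - 62500 = -53284.

-53284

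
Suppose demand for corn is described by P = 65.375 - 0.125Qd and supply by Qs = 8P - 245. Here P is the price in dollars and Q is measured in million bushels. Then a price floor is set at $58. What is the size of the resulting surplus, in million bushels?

Rearranging demand gives Qd = 523 - 8P. In a free market, 523 - 8P = 8P - 245 gives the equilibrium P* = 48, Q* = 139.
Because the floor (58) lies above the market-clearing price, it is binding.
At P = 58: Qd = 523 - 8·58 = 59 and Qs = 8·58 - 245 = 219.
Surplus = Qs - Qd = 219 - 59 = 160.

160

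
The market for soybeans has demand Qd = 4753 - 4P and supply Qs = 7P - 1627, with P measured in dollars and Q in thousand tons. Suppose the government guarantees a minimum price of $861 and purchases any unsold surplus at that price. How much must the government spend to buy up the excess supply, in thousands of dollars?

Without the control the market clears where 4753 - 4P = 7P - 1627, i.e. P* = 580 and Q* = 2433.
Because the floor (861) lies above the market-clearing price, it is binding.
At P = 861: Qd = 4753 - 4·861 = 1309 and Qs = 7·861 - 1627 = 4400.
Surplus = Qs - Qd = 3091.
Government expenditure = surplus × support price = 3091 × 861 = 2661351.

2661351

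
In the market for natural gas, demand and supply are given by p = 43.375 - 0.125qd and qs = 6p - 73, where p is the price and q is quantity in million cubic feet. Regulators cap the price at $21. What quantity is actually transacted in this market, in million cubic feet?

Rearranging demand gives qd = 347 - 8p. Equilibrium: 347 - 8p = 6p - 73, so 420 = 14p and p* = 30, q* = 107.
The ceiling of 21 is below the equilibrium price 30, so it binds.
At p = 21: qd = 347 - 8·21 = 179 and qs = 6·21 - 73 = 53.
The quantity actually transacted is the short side, supply: 53.

53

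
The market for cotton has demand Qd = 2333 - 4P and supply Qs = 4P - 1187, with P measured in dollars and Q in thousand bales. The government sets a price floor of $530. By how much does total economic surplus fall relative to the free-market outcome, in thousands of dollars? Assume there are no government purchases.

32400

Without the control the market clears where 2333 - 4P = 4P - 1187, i.e. P* = 440 and Q* = 573.
Because the floor (530) lies above the market-clearing price, it is binding.
At P = 530: Qd = 2333 - 4·530 = 213 and Qs = 4·530 - 1187 = 933.
Quantity traded falls to 213. At Q = 213 the demand price is (2333 - 213)/4 = 530 and the supply price is (1187 + 213)/4 = 350.
Deadweight loss = ½ · (530 - 350) · (573 - 213) = ½ · 180 · 360 = 32400.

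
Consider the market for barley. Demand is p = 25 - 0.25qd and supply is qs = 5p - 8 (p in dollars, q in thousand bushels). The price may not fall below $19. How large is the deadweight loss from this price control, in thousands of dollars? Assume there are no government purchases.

176.4

Rearranging demand gives qd = 100 - 4p. In a free market, 100 - 4p = 5p - 8 gives the equilibrium p* = 12, q* = 52.
The floor of 19 is above the equilibrium price 12, so it binds.
At p = 19: qd = 100 - 4·19 = 24 and qs = 5·19 - 8 = 87.
Quantity traded falls to 24. At q = 24 the demand price is (100 - 24)/4 = 19 and the supply price is (8 + 24)/5 = 6.4.
Deadweight loss = ½ · (19 - 6.4) · (52 - 24) = ½ · 12.6 · 28 = 176.4.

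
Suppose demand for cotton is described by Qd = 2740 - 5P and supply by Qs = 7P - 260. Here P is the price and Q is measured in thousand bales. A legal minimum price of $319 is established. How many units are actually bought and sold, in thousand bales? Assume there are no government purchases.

1145

Without the control the market clears where 2740 - 5P = 7P - 260, i.e. P* = 250 and Q* = 1490.
The floor of 319 is above the equilibrium price 250, so it binds.
At P = 319: Qd = 2740 - 5·319 = 1145 and Qs = 7·319 - 260 = 1973.
The quantity actually transacted is the short side, demand: 1145.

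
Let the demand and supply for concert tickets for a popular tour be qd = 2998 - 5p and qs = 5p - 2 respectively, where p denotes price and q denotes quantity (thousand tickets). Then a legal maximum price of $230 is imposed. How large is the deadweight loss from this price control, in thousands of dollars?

In a free market, 2998 - 5p = 5p - 2 gives the equilibrium p* = 300, q* = 1498.
Since 230 < 300, the ceiling is binding.
At p = 230: qd = 2998 - 5·230 = 1848 and qs = 5·230 - 2 = 1148.
Quantity traded falls to 1148. At q = 1148 the demand price is (2998 - 1148)/5 = 370 and the supply price is (2 + 1148)/5 = 230.
Deadweight loss = ½ · (370 - 230) · (1498 - 1148) = ½ · 140 · 350 = 24500.

24500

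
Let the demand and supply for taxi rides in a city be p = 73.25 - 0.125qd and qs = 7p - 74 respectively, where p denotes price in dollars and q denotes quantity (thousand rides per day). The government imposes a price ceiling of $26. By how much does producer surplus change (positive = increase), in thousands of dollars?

Rearranging demand gives qd = 586 - 8p. In a free market, 586 - 8p = 7p - 74 gives the equilibrium p* = 44, q* = 234.
The ceiling of 26 is below the equilibrium price 44, so it binds.
At p = 26: qd = 586 - 8·26 = 378 and qs = 7·26 - 74 = 108.
Producer surplus without the control is ½ · (44 - 74/7) · 234 = 27378/7.
With the ceiling, producers sell 108 units at 26, so PS = ½ · (26 - 74/7) · 108 = 5832/7.
Change in producer surplus = 5832/7 - 27378/7 = -3078.

-3078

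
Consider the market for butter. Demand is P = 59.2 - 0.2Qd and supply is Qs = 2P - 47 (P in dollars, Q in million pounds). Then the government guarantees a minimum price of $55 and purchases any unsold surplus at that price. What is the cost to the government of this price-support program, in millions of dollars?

2310

Rearranging demand gives Qd = 296 - 5P. Equilibrium: 296 - 5P = 2P - 47, so 343 = 7P and P* = 49, Q* = 51.
Because the floor (55) lies above the market-clearing price, it is binding.
At P = 55: Qd = 296 - 5·55 = 21 and Qs = 2·55 - 47 = 63.
Surplus = Qs - Qd = 42.
Government expenditure = surplus × support price = 42 × 55 = 2310.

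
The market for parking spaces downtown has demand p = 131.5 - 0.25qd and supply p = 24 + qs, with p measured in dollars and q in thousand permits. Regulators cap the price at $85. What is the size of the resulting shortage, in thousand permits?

Rearranging demand gives qd = 526 - 4p; rearranging supply gives qs = p - 24. Without the control the market clears where 526 - 4p = p - 24, i.e. p* = 110 and q* = 86.
Because the ceiling (85) lies below the market-clearing price, it is binding.
At p = 85: qd = 526 - 4·85 = 186 and qs = 85 - 24 = 61.
Shortage = qd - qs = 186 - 61 = 125.

125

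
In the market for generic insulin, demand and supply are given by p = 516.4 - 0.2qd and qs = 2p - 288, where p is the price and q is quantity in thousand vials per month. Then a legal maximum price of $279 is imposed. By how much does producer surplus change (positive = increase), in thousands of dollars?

Rearranging demand gives qd = 2582 - 5p. In a free market, 2582 - 5p = 2p - 288 gives the equilibrium p* = 410, q* = 532.
Because the ceiling (279) lies below the market-clearing price, it is binding.
At p = 279: qd = 2582 - 5·279 = 1187 and qs = 2·279 - 288 = 270.
Producer surplus without the control is ½ · (410 - 144) · 532 = 70756.
With the ceiling, producers sell 270 units at 279, so PS = ½ · (279 - 144) · 270 = 18225.
Change in producer surplus = 18225 - 70756 = -52531.

-52531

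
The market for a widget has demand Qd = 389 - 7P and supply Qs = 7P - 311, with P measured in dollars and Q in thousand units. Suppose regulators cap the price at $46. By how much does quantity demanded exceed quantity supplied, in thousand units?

Setting quantity demanded equal to quantity supplied, 389 - 7P = 7P - 311, gives P* = 50 and Q* = 39.
Since 46 < 50, the ceiling is binding.
At P = 46: Qd = 389 - 7·46 = 67 and Qs = 7·46 - 311 = 11.
Shortage = Qd - Qs = 67 - 11 = 56.

56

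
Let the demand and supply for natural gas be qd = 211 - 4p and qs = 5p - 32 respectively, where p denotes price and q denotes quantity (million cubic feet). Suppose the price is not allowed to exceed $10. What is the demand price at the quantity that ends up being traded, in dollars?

Equilibrium: 211 - 4p = 5p - 32, so 243 = 9p and p* = 27, q* = 103.
Since 10 < 27, the ceiling is binding.
At p = 10: qd = 211 - 4·10 = 171 and qs = 5·10 - 32 = 18.
Only 18 units reach the market. On the demand curve, the marginal buyer's willingness to pay at q = 18 is (211 - 18)/4 = 48.25.

48.25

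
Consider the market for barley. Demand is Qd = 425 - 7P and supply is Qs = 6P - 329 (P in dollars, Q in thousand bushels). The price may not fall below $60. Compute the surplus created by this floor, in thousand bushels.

In a free market, 425 - 7P = 6P - 329 gives the equilibrium P* = 58, Q* = 19.
Because the floor (60) lies above the market-clearing price, it is binding.
At P = 60: Qd = 425 - 7·60 = 5 and Qs = 6·60 - 329 = 31.
Surplus = Qs - Qd = 31 - 5 = 26.

26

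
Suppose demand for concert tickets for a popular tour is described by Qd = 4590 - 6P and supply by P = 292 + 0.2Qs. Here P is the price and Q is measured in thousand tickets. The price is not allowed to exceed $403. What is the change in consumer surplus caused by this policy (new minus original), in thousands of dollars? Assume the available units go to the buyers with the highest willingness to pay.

36566.25

Rearranging supply gives Qs = 5P - 1460. Without the control the market clears where 4590 - 6P = 5P - 1460, i.e. P* = 550 and Q* = 1290.
Since 403 < 550, the ceiling is binding.
At P = 403: Qd = 4590 - 6·403 = 2172 and Qs = 5·403 - 1460 = 555.
Consumer surplus without the control is ½ · (765 - 550) · 1290 = 138675.
With the ceiling, 555 units are sold at 403 (assume they go to the highest-value buyers). The demand price at Q = 555 is 672.5, so CS = ½ · [(765 - 403) + (672.5 - 403)] · 555 = 175241.25.
Change in consumer surplus = 175241.25 - 138675 = 36566.25.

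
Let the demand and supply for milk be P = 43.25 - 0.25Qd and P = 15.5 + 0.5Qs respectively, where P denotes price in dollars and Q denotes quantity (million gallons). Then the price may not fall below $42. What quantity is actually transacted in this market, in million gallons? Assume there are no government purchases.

Rearranging demand gives Qd = 173 - 4P; rearranging supply gives Qs = 2P - 31. Setting quantity demanded equal to quantity supplied, 173 - 4P = 2P - 31, gives P* = 34 and Q* = 37.
Since 42 > 34, the floor is binding.
At P = 42: Qd = 173 - 4·42 = 5 and Qs = 2·42 - 31 = 53.
The quantity actually transacted is the short side, demand: 5.

5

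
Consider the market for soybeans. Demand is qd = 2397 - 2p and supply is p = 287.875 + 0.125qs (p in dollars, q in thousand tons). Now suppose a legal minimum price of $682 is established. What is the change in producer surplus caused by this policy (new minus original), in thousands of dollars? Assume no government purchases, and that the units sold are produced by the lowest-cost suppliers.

207760

Rearranging supply gives qs = 8p - 2303. In a free market, 2397 - 2p = 8p - 2303 gives the equilibrium p* = 470, q* = 1457.
Because the floor (682) lies above the market-clearing price, it is binding.
At p = 682: qd = 2397 - 2·682 = 1033 and qs = 8·682 - 2303 = 3153.
Producer surplus without the control is ½ · (470 - 287.875) · 1457 = 132678.0625.
With the floor, 1033 units are sold at 682. The supply price at q = 1033 is 417, so PS = ½ · [(682 - 287.875) + (682 - 417)] · 1033 = 340438.0625.
Change in producer surplus = 340438.0625 - 132678.0625 = 207760.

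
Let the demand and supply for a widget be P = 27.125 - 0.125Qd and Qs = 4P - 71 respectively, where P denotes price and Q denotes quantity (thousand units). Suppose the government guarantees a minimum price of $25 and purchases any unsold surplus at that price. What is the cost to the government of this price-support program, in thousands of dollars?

300

Rearranging demand gives Qd = 217 - 8P. Setting quantity demanded equal to quantity supplied, 217 - 8P = 4P - 71, gives P* = 24 and Q* = 25.
Since 25 > 24, the floor is binding.
At P = 25: Qd = 217 - 8·25 = 17 and Qs = 4·25 - 71 = 29.
Surplus = Qs - Qd = 12.
Government expenditure = surplus × support price = 12 × 25 = 300.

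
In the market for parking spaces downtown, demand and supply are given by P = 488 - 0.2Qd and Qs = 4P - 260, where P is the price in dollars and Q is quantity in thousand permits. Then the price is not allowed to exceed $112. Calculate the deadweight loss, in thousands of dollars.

Rearranging demand gives Qd = 2440 - 5P. In a free market, 2440 - 5P = 4P - 260 gives the equilibrium P* = 300, Q* = 940.
Since 112 < 300, the ceiling is binding.
At P = 112: Qd = 2440 - 5·112 = 1880 and Qs = 4·112 - 260 = 188.
Quantity traded falls to 188. At Q = 188 the demand price is (2440 - 188)/5 = 450.4 and the supply price is (260 + 188)/4 = 112.
Deadweight loss = ½ · (450.4 - 112) · (940 - 188) = ½ · 338.4 · 752 = 127238.4.

127238.4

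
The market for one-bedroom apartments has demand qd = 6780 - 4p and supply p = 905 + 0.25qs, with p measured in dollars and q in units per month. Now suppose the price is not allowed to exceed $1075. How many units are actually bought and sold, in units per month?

Rearranging supply gives qs = 4p - 3620. Equilibrium: 6780 - 4p = 4p - 3620, so 10400 = 8p and p* = 1300, q* = 1580.
Because the ceiling (1075) lies below the market-clearing price, it is binding.
At p = 1075: qd = 6780 - 4·1075 = 2480 and qs = 4·1075 - 3620 = 680.
The quantity actually transacted is the short side, supply: 680.

680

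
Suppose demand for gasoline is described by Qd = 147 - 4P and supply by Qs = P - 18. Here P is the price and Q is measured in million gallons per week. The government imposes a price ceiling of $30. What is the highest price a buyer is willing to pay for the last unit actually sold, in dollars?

Setting quantity demanded equal to quantity supplied, 147 - 4P = P - 18, gives P* = 33 and Q* = 15.
Since 30 < 33, the ceiling is binding.
At P = 30: Qd = 147 - 4·30 = 27 and Qs = 30 - 18 = 12.
Only 12 units reach the market. On the demand curve, the marginal buyer's willingness to pay at Q = 12 is (147 - 12)/4 = 33.75.

33.75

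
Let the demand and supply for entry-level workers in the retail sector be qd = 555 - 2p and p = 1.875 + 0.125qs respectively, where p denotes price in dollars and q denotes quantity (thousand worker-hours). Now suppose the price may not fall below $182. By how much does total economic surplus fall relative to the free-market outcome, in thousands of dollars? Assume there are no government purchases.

Rearranging supply gives qs = 8p - 15. Setting quantity demanded equal to quantity supplied, 555 - 2p = 8p - 15, gives p* = 57 and q* = 441.
Because the floor (182) lies above the market-clearing price, it is binding.
At p = 182: qd = 555 - 2·182 = 191 and qs = 8·182 - 15 = 1441.
Quantity traded falls to 191. At q = 191 the demand price is (555 - 191)/2 = 182 and the supply price is (15 + 191)/8 = 25.75.
Deadweight loss = ½ · (182 - 25.75) · (441 - 191) = ½ · 156.25 · 250 = 19531.25.

19531.25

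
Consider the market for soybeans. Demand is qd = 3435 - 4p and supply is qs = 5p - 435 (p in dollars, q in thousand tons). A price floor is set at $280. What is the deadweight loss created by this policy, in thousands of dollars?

0

In a free market, 3435 - 4p = 5p - 435 gives the equilibrium p* = 430, q* = 1715.
The floor of 280 is below the equilibrium price 430, so it is not binding; the market clears at p* = 430, q* = 1715.
Since the control does not bind, no trades are prevented and deadweight loss is zero.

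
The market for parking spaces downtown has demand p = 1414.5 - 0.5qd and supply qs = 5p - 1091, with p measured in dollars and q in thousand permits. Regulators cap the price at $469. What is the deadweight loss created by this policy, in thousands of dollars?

Rearranging demand gives qd = 2829 - 2p. In a free market, 2829 - 2p = 5p - 1091 gives the equilibrium p* = 560, q* = 1709.
The ceiling of 469 is below the equilibrium price 560, so it binds.
At p = 469: qd = 2829 - 2·469 = 1891 and qs = 5·469 - 1091 = 1254.
Quantity traded falls to 1254. At q = 1254 the demand price is (2829 - 1254)/2 = 787.5 and the supply price is (1091 + 1254)/5 = 469.
Deadweight loss = ½ · (787.5 - 469) · (1709 - 1254) = ½ · 318.5 · 455 = 72458.75.

72458.75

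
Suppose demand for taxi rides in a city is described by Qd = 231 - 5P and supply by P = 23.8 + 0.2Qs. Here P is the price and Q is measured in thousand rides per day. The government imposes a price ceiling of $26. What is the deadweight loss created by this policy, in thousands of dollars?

Rearranging supply gives Qs = 5P - 119. Equilibrium: 231 - 5P = 5P - 119, so 350 = 10P and P* = 35, Q* = 56.
The ceiling of 26 is below the equilibrium price 35, so it binds.
At P = 26: Qd = 231 - 5·26 = 101 and Qs = 5·26 - 119 = 11.
Quantity traded falls to 11. At Q = 11 the demand price is (231 - 11)/5 = 44 and the supply price is (119 + 11)/5 = 26.
Deadweight loss = ½ · (44 - 26) · (56 - 11) = ½ · 18 · 45 = 405.

405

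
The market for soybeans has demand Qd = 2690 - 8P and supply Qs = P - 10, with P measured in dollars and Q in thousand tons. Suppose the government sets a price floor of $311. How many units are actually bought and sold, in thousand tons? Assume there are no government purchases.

202

In a free market, 2690 - 8P = P - 10 gives the equilibrium P* = 300, Q* = 290.
The floor of 311 is above the equilibrium price 300, so it binds.
At P = 311: Qd = 2690 - 8·311 = 202 and Qs = 311 - 10 = 301.
The quantity actually transacted is the short side, demand: 202.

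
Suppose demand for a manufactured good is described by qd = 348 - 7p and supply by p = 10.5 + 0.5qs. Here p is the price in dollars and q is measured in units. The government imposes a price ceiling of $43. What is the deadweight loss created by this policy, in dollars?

Rearranging supply gives qs = 2p - 21. Equilibrium: 348 - 7p = 2p - 21, so 369 = 9p and p* = 41, q* = 61.
The ceiling of 43 is above the equilibrium price 41, so it is not binding; the market clears at p* = 41, q* = 61.
Since the control does not bind, no trades are prevented and deadweight loss is zero.

0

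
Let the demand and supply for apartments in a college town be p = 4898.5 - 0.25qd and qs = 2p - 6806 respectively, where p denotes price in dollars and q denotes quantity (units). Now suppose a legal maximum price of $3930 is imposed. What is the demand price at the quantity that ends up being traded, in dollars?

Rearranging demand gives qd = 19594 - 4p. Equilibrium: 19594 - 4p = 2p - 6806, so 26400 = 6p and p* = 4400, q* = 1994.
Because the ceiling (3930) lies below the market-clearing price, it is binding.
At p = 3930: qd = 19594 - 4·3930 = 3874 and qs = 2·3930 - 6806 = 1054.
Only 1054 units reach the market. On the demand curve, the marginal buyer's willingness to pay at q = 1054 is (19594 - 1054)/4 = 4635.

4635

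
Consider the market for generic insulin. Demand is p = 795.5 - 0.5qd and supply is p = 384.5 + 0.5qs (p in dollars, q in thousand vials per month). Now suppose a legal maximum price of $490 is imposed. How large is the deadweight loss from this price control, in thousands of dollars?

20000

Rearranging demand gives qd = 1591 - 2p; rearranging supply gives qs = 2p - 769. Without the control the market clears where 1591 - 2p = 2p - 769, i.e. p* = 590 and q* = 411.
Since 490 < 590, the ceiling is binding.
At p = 490: qd = 1591 - 2·490 = 611 and qs = 2·490 - 769 = 211.
Quantity traded falls to 211. At q = 211 the demand price is (1591 - 211)/2 = 690 and the supply price is (769 + 211)/2 = 490.
Deadweight loss = ½ · (690 - 490) · (411 - 211) = ½ · 200 · 200 = 20000.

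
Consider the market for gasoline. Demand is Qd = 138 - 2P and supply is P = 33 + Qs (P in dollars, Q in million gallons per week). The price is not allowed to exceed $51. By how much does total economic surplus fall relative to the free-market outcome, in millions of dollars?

Rearranging supply gives Qs = P - 33. In a free market, 138 - 2P = P - 33 gives the equilibrium P* = 57, Q* = 24.
Since 51 < 57, the ceiling is binding.
At P = 51: Qd = 138 - 2·51 = 36 and Qs = 51 - 33 = 18.
Quantity traded falls to 18. At Q = 18 the demand price is (138 - 18)/2 = 60 and the supply price is 33 + 18 = 51.
Deadweight loss = ½ · (60 - 51) · (24 - 18) = ½ · 9 · 6 = 27.

27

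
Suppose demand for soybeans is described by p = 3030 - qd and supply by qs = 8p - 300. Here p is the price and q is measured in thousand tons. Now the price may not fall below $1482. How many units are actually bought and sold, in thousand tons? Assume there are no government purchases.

1548

Rearranging demand gives qd = 3030 - p. Equilibrium: 3030 - p = 8p - 300, so 3330 = 9p and p* = 370, q* = 2660.
The floor of 1482 is above the equilibrium price 370, so it binds.
At p = 1482: qd = 3030 - 1482 = 1548 and qs = 8·1482 - 300 = 11556.
The quantity actually transacted is the short side, demand: 1548.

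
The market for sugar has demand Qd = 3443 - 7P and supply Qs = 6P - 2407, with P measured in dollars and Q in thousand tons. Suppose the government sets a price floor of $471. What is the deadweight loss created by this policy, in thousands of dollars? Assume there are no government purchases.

3344.25

Setting quantity demanded equal to quantity supplied, 3443 - 7P = 6P - 2407, gives P* = 450 and Q* = 293.
Because the floor (471) lies above the market-clearing price, it is binding.
At P = 471: Qd = 3443 - 7·471 = 146 and Qs = 6·471 - 2407 = 419.
Quantity traded falls to 146. At Q = 146 the demand price is (3443 - 146)/7 = 471 and the supply price is (2407 + 146)/6 = 425.5.
Deadweight loss = ½ · (471 - 425.5) · (293 - 146) = ½ · 45.5 · 147 = 3344.25.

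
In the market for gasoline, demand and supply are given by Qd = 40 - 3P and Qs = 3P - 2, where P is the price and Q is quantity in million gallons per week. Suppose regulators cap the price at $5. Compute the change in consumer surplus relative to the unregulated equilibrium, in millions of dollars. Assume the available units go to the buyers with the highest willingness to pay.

In a free market, 40 - 3P = 3P - 2 gives the equilibrium P* = 7, Q* = 19.
Because the ceiling (5) lies below the market-clearing price, it is binding.
At P = 5: Qd = 40 - 3·5 = 25 and Qs = 3·5 - 2 = 13.
Consumer surplus without the control is ½ · (40/3 - 7) · 19 = 361/6.
With the ceiling, 13 units are sold at 5 (assume they go to the highest-value buyers). The demand price at Q = 13 is 9, so CS = ½ · [(40/3 - 5) + (9 - 5)] · 13 = 481/6.
Change in consumer surplus = 481/6 - 361/6 = 20.

20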